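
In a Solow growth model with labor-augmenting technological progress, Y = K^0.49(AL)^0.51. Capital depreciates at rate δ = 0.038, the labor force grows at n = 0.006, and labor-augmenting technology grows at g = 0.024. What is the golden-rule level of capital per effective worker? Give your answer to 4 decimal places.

k_gold ≈ 48.0551

The effective depreciation rate is n + g + δ = 0.006 + 0.024 + 0.038 = 0.068.
At the golden rule the marginal product of capital equals n+g+δ: 0.49·k^(0.49−1) = 0.068. Solving, k_gold = (0.49/0.068)^(1/0.51) ≈ 48.0551.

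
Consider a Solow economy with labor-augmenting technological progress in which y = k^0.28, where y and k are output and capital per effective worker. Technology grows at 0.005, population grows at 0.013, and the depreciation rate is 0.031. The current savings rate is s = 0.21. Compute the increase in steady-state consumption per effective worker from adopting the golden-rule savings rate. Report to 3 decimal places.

The effective depreciation rate is n + g + δ = 0.013 + 0.005 + 0.031 = 0.049.
Current steady state (s = 0.21): k* = (0.21/0.049)^(1/0.72) ≈ 7.5476, y* = 7.5476^0.28 ≈ 1.7611, c* = (1−0.21)·1.7611 ≈ 1.3913.
Golden rule sets MPK = n+g+δ: 0.28·k^(0.28−1) = 0.049, so k_gold = (0.28/0.049)^(1/0.72) ≈ 11.2548.
y_gold = 11.2548^0.28 ≈ 1.9696, c_gold = y_gold − 0.049·k_gold ≈ 1.4181.
Gain: Δc = 1.4181 − 1.3913 ≈ 0.0268.

Δc ≈ 0.027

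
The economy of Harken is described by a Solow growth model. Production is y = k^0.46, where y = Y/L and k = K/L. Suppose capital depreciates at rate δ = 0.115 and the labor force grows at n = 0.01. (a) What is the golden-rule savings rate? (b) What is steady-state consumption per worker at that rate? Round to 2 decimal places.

n + δ = 0.01 + 0.115 = 0.125.
For Cobb-Douglas, s_gold equals capital's share: s_gold = 0.46.
At the golden rule the marginal product of capital equals n+δ: 0.46·k^(0.46−1) = 0.125. Solving, k_gold = (0.46/0.125)^(1/0.54) ≈ 11.1652.
y_gold = 11.1652^0.46 ≈ 3.0340; c_gold = (1−0.46)·y_gold ≈ 1.6384.

(a) s_gold = 0.46; (b) c_gold ≈ 1.64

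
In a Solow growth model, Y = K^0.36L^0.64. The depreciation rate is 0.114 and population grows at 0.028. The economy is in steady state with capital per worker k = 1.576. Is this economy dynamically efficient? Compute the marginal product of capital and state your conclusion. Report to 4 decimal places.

dynamically efficient; MPK ≈ 0.2691

Break-even investment rate: n + δ = 0.028 + 0.114 = 0.142.
MPK = 0.36·k^(0.36−1) = 0.36·1.576^(-0.64) ≈ 0.2691.
MPK > 0.142, so the economy is dynamically efficient (under-saving).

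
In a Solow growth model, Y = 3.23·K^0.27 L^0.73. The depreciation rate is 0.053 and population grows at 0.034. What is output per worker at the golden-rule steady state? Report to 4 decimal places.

y_gold ≈ 7.5762

n + δ = 0.034 + 0.053 = 0.087.
Maximizing c = f(k) − (n+δ)·k gives f'(k) = n+δ, i.e. 0.27·3.23·k^(0.27−1) = 0.087, so k_gold = (0.27·3.23/0.087)^(1/0.73) ≈ 23.5124.
Output: y_gold = 3.23·k_gold^0.27 = 3.23·23.5124^0.27 ≈ 7.5762.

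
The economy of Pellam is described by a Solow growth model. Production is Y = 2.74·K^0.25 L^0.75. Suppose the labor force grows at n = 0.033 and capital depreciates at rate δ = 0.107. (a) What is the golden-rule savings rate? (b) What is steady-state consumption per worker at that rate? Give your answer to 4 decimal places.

The effective depreciation rate is n + δ = 0.033 + 0.107 = 0.14.
For Cobb-Douglas, s_gold equals capital's share: s_gold = 0.25.
Setting f'(k) = n+δ gives 0.25·2.74·k^(0.25−1) = 0.14, hence k_gold = (0.25·2.74/0.14)^(1/0.75) ≈ 8.3065.
y_gold = 2.74·8.3065^0.25 ≈ 4.6516; c_gold = (1−0.25)·y_gold ≈ 3.4887.

(a) s_gold = 0.2500; (b) c_gold ≈ 3.4887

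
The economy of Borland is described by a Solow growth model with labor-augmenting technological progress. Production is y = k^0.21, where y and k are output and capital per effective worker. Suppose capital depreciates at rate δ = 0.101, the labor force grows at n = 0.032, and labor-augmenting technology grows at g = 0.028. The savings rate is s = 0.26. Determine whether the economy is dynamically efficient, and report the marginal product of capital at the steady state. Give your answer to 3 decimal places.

dynamically inefficient; MPK ≈ 0.130

The effective depreciation rate is n + g + δ = 0.032 + 0.028 + 0.101 = 0.161.
Steady-state k*: s·k^0.21 = 0.161·k gives k* = (0.26/0.161)^(1/0.79) ≈ 1.8343.
MPK = 0.21·1.8343^(-0.79) ≈ 0.1300.
MPK < n+g+δ = 0.161, so the economy is dynamically inefficient (over-saving).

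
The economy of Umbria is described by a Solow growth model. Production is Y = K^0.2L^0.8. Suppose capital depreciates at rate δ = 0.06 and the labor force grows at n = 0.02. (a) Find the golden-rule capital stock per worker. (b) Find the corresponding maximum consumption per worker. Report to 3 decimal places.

n + δ = 0.02 + 0.06 = 0.08.
Golden rule sets MPK = n+δ: 0.2·k^(0.2−1) = 0.08, so k_gold = (0.2/0.08)^(1/0.8) ≈ 3.1436.
y_gold = 3.1436^0.2 ≈ 1.2574; c_gold = y_gold − 0.08·k_gold ≈ 1.0059.

(a) k_gold ≈ 3.144; (b) c_gold ≈ 1.006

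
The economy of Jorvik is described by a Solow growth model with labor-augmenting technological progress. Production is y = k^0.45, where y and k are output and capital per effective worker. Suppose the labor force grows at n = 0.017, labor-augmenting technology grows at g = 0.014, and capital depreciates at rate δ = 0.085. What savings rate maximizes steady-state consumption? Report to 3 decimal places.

s_gold = 0.450

Capital per effective worker breaks even when investment replaces (n + g + δ)·k; here n + g + δ = 0.116.
At the golden rule MPK = n+g+δ, and in any Cobb-Douglas steady state s = (n+g+δ)·k/y = MPK·k/y = capital's share 0.45.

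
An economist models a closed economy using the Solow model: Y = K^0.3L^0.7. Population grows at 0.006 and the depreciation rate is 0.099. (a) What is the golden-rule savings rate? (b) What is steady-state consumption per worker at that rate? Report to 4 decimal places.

(a) s_gold = 0.3000; (b) c_gold ≈ 1.0977

Capital per worker breaks even when investment replaces (n + δ)·k; here n + δ = 0.105.
For Cobb-Douglas, s_gold equals capital's share: s_gold = 0.3.
Maximizing c = f(k) − (n+δ)·k gives f'(k) = n+δ, i.e. 0.3·k^(0.3−1) = 0.105, so k_gold = (0.3/0.105)^(1/0.7) ≈ 4.4806.
y_gold = 4.4806^0.3 ≈ 1.5682; c_gold = (1−0.3)·y_gold ≈ 1.0977.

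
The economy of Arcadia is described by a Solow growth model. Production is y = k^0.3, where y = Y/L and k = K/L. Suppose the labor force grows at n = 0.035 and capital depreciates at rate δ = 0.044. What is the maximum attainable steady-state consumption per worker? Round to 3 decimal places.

c_gold ≈ 1.240

The effective depreciation rate is n + δ = 0.035 + 0.044 = 0.079.
Golden rule sets MPK = n+δ: 0.3·k^(0.3−1) = 0.079, so k_gold = (0.3/0.079)^(1/0.7) ≈ 6.7274.
y_gold = 6.7274^0.3 ≈ 1.7716.
c_gold = y_gold − (n+δ)·k_gold = 1.7716 − 0.079·6.7274 ≈ 1.2401.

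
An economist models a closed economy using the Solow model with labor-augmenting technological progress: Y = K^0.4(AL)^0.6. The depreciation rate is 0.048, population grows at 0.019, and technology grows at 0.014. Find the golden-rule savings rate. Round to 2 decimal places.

Capital per effective worker breaks even when investment replaces (n + g + δ)·k; here n + g + δ = 0.081.
At the golden rule MPK = n+g+δ, and in any Cobb-Douglas steady state s = (n+g+δ)·k/y = MPK·k/y = capital's share 0.4.

s_gold = 0.40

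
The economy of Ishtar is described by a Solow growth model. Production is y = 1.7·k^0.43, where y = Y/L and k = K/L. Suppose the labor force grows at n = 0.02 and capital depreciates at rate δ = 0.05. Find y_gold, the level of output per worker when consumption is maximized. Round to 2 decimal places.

y_gold ≈ 9.98

n + δ = 0.02 + 0.05 = 0.07.
At the golden rule the marginal product of capital equals n+δ: 0.43·1.7·k^(0.43−1) = 0.07. Solving, k_gold = (0.43·1.7/0.07)^(1/0.57) ≈ 61.2918.
Output: y_gold = 1.7·k_gold^0.43 = 1.7·61.2918^0.43 ≈ 9.9777.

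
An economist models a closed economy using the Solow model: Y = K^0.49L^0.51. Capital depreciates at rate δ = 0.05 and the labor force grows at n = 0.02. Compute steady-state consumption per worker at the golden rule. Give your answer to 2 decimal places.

The effective depreciation rate is n + δ = 0.02 + 0.05 = 0.07.
At the golden rule the marginal product of capital equals n+δ: 0.49·k^(0.49−1) = 0.07. Solving, k_gold = (0.49/0.07)^(1/0.51) ≈ 45.3999.
y_gold = 45.3999^0.49 ≈ 6.4857.
c_gold = y_gold − (n+δ)·k_gold = 6.4857 − 0.07·45.3999 ≈ 3.3077.

c_gold ≈ 3.31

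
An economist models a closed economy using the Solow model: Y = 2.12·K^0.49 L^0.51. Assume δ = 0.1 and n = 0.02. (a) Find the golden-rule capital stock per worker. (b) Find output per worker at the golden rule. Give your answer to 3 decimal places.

Capital per worker breaks even when investment replaces (n + δ)·k; here n + δ = 0.12.
Golden rule sets MPK = n+δ: 0.49·2.12·k^(0.49−1) = 0.12, so k_gold = (0.49·2.12/0.12)^(1/0.51) ≈ 68.8561.
y_gold = 2.12·68.8561^0.49 ≈ 16.8627.

(a) k_gold ≈ 68.856; (b) y_gold ≈ 16.863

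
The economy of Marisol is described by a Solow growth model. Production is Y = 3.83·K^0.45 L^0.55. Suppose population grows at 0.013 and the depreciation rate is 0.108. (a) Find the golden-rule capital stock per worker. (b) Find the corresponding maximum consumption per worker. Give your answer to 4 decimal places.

(a) k_gold ≈ 125.1704; (b) c_gold ≈ 18.5113

The effective depreciation rate is n + δ = 0.013 + 0.108 = 0.121.
Maximizing c = f(k) − (n+δ)·k gives f'(k) = n+δ, i.e. 0.45·3.83·k^(0.45−1) = 0.121, so k_gold = (0.45·3.83/0.121)^(1/0.55) ≈ 125.1704.
y_gold = 3.83·125.1704^0.45 ≈ 33.6569; c_gold = y_gold − 0.121·k_gold ≈ 18.5113.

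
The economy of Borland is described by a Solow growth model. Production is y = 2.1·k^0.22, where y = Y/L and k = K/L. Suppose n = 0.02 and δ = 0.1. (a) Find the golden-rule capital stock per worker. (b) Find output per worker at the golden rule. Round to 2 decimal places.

The effective depreciation rate is n + δ = 0.02 + 0.1 = 0.12.
At the golden rule the marginal product of capital equals n+δ: 0.22·2.1·k^(0.22−1) = 0.12. Solving, k_gold = (0.22·2.1/0.12)^(1/0.78) ≈ 5.6311.
y_gold = 2.1·5.6311^0.22 ≈ 3.0715.

(a) k_gold ≈ 5.63; (b) y_gold ≈ 3.07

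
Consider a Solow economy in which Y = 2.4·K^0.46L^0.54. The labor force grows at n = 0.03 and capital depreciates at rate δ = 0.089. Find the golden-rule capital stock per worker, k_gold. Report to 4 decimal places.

k_gold ≈ 61.8760

The effective depreciation rate is n + δ = 0.03 + 0.089 = 0.119.
Setting f'(k) = n+δ gives 0.46·2.4·k^(0.46−1) = 0.119, hence k_gold = (0.46·2.4/0.119)^(1/0.54) ≈ 61.8760.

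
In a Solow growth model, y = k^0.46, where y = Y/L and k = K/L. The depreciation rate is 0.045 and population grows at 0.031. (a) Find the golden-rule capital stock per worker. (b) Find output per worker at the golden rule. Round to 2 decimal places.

The effective depreciation rate is n + δ = 0.031 + 0.045 = 0.076.
At the golden rule the marginal product of capital equals n+δ: 0.46·k^(0.46−1) = 0.076. Solving, k_gold = (0.46/0.076)^(1/0.54) ≈ 28.0572.
y_gold = 28.0572^0.46 ≈ 4.6355.

(a) k_gold ≈ 28.06; (b) y_gold ≈ 4.64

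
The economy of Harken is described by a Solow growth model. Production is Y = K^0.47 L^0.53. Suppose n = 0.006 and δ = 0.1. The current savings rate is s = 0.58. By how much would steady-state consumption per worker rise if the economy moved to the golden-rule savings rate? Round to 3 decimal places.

n + δ = 0.006 + 0.1 = 0.106.
Current steady state (s = 0.58): k* = (0.58/0.106)^(1/0.53) ≈ 24.6992, y* = 24.6992^0.47 ≈ 4.5140, c* = (1−0.58)·4.5140 ≈ 1.8959.
At the golden rule the marginal product of capital equals n+δ: 0.47·k^(0.47−1) = 0.106. Solving, k_gold = (0.47/0.106)^(1/0.53) ≈ 16.6097.
y_gold = 16.6097^0.47 ≈ 3.7460, c_gold = y_gold − 0.106·k_gold ≈ 1.9854.
Gain: Δc = 1.9854 − 1.8959 ≈ 0.0895.

Δc ≈ 0.090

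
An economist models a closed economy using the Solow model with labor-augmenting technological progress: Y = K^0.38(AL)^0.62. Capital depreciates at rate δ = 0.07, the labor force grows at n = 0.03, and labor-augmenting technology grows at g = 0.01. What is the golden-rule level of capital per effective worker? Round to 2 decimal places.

k_gold ≈ 7.39

The effective depreciation rate is n + g + δ = 0.03 + 0.01 + 0.07 = 0.11.
At the golden rule the marginal product of capital equals n+g+δ: 0.38·k^(0.38−1) = 0.11. Solving, k_gold = (0.38/0.11)^(1/0.62) ≈ 7.3854.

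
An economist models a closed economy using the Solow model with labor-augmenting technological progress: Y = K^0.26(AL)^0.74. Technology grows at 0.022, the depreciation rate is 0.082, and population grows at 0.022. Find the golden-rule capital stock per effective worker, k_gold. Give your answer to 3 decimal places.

k_gold ≈ 2.662

Break-even investment rate: n + g + δ = 0.022 + 0.022 + 0.082 = 0.126.
Maximizing c = f(k) − (n+g+δ)·k gives f'(k) = n+g+δ, i.e. 0.26·k^(0.26−1) = 0.126, so k_gold = (0.26/0.126)^(1/0.74) ≈ 2.6616.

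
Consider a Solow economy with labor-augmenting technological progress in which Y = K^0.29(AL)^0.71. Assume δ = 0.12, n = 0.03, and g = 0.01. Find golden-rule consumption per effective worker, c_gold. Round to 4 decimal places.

Break-even investment rate: n + g + δ = 0.03 + 0.01 + 0.12 = 0.16.
Setting f'(k) = n+g+δ gives 0.29·k^(0.29−1) = 0.16, hence k_gold = (0.29/0.16)^(1/0.71) ≈ 2.3109.
y_gold = 2.3109^0.29 ≈ 1.2750.
c_gold = y_gold − (n+g+δ)·k_gold = 1.2750 − 0.16·2.3109 ≈ 0.9052.

c_gold ≈ 0.9052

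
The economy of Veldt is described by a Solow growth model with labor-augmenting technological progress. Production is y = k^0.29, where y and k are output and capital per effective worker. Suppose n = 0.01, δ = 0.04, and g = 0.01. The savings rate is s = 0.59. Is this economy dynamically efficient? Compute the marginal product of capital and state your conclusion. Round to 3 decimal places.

n + g + δ = 0.01 + 0.01 + 0.04 = 0.06.
Steady-state k*: s·k^0.29 = 0.06·k gives k* = (0.59/0.06)^(1/0.71) ≈ 25.0132.
MPK = 0.29·25.0132^(-0.71) ≈ 0.0295.
MPK < n+g+δ = 0.06, so the economy is dynamically inefficient (over-saving).

dynamically inefficient; MPK ≈ 0.029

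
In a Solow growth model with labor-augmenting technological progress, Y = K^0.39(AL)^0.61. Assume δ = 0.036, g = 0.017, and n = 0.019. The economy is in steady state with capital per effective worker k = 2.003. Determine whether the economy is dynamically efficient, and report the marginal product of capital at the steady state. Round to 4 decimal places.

dynamically efficient; MPK ≈ 0.2553

Break-even investment rate: n + g + δ = 0.019 + 0.017 + 0.036 = 0.072.
MPK = 0.39·k^(0.39−1) = 0.39·2.003^(-0.61) ≈ 0.2553.
MPK > 0.072, so the economy is dynamically efficient (under-saving).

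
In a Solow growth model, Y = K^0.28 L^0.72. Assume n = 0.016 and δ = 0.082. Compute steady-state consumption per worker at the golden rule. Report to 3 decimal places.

Break-even investment rate: n + δ = 0.016 + 0.082 = 0.098.
Maximizing c = f(k) − (n+δ)·k gives f'(k) = n+δ, i.e. 0.28·k^(0.28−1) = 0.098, so k_gold = (0.28/0.098)^(1/0.72) ≈ 4.2977.
y_gold = 4.2977^0.28 ≈ 1.5042.
c_gold = y_gold − (n+δ)·k_gold = 1.5042 − 0.098·4.2977 ≈ 1.0830.

c_gold ≈ 1.083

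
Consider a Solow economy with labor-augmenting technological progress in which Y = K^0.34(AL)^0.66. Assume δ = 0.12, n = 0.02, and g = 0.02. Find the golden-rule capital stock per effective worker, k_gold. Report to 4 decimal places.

k_gold ≈ 3.1333

Break-even investment rate: n + g + δ = 0.02 + 0.02 + 0.12 = 0.16.
Golden rule sets MPK = n+g+δ: 0.34·k^(0.34−1) = 0.16, so k_gold = (0.34/0.16)^(1/0.66) ≈ 3.1333.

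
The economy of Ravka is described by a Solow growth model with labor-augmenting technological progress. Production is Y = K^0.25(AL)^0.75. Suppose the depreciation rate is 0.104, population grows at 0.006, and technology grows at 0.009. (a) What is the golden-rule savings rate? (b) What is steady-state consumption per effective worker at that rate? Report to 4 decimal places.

Capital per effective worker breaks even when investment replaces (n + g + δ)·k; here n + g + δ = 0.119.
For Cobb-Douglas, s_gold equals capital's share: s_gold = 0.25.
At the golden rule the marginal product of capital equals n+g+δ: 0.25·k^(0.25−1) = 0.119. Solving, k_gold = (0.25/0.119)^(1/0.75) ≈ 2.6907.
y_gold = 2.6907^0.25 ≈ 1.2807; c_gold = (1−0.25)·y_gold ≈ 0.9606.

(a) s_gold = 0.2500; (b) c_gold ≈ 0.9606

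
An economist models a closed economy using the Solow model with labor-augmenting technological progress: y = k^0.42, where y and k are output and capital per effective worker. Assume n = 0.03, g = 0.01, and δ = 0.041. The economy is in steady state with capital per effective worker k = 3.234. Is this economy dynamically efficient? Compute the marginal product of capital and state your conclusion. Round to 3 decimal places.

Capital per effective worker breaks even when investment replaces (n + g + δ)·k; here n + g + δ = 0.081.
MPK = 0.42·k^(0.42−1) = 0.42·3.234^(-0.58) ≈ 0.2126.
MPK > 0.081, so the economy is dynamically efficient (under-saving).

dynamically efficient; MPK ≈ 0.213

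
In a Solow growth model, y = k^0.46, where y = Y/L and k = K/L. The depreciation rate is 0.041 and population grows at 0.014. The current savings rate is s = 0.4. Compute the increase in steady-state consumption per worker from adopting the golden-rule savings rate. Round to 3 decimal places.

Δc ≈ 0.045

Break-even investment rate: n + δ = 0.014 + 0.041 = 0.055.
Current steady state (s = 0.4): k* = (0.4/0.055)^(1/0.54) ≈ 39.4217, y* = 39.4217^0.46 ≈ 5.4205, c* = (1−0.4)·5.4205 ≈ 3.2523.
Maximizing c = f(k) − (n+δ)·k gives f'(k) = n+δ, i.e. 0.46·k^(0.46−1) = 0.055, so k_gold = (0.46/0.055)^(1/0.54) ≈ 51.0669.
y_gold = 51.0669^0.46 ≈ 6.1058, c_gold = y_gold − 0.055·k_gold ≈ 3.2971.
Gain: Δc = 3.2971 − 3.2523 ≈ 0.0448.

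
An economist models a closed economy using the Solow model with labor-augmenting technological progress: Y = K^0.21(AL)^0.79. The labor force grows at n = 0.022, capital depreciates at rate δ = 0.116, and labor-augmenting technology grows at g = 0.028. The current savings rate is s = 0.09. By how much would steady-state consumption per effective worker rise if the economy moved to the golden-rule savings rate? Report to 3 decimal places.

Δc ≈ 0.068

n + g + δ = 0.022 + 0.028 + 0.116 = 0.166.
Current steady state (s = 0.09): k* = (0.09/0.166)^(1/0.79) ≈ 0.4607, y* = 0.4607^0.21 ≈ 0.8498, c* = (1−0.09)·0.8498 ≈ 0.7733.
Golden rule sets MPK = n+g+δ: 0.21·k^(0.21−1) = 0.166, so k_gold = (0.21/0.166)^(1/0.79) ≈ 1.3466.
y_gold = 1.3466^0.21 ≈ 1.0645, c_gold = y_gold − 0.166·k_gold ≈ 0.8410.
Gain: Δc = 0.8410 − 0.7733 ≈ 0.0676.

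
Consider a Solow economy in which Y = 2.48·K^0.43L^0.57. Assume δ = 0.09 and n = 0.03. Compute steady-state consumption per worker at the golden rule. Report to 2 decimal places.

c_gold ≈ 7.35

Break-even investment rate: n + δ = 0.03 + 0.09 = 0.12.
At the golden rule the marginal product of capital equals n+δ: 0.43·2.48·k^(0.43−1) = 0.12. Solving, k_gold = (0.43·2.48/0.12)^(1/0.57) ≈ 46.1800.
y_gold = 2.48·46.1800^0.43 ≈ 12.8874.
c_gold = y_gold − (n+δ)·k_gold = 12.8874 − 0.12·46.1800 ≈ 7.3458.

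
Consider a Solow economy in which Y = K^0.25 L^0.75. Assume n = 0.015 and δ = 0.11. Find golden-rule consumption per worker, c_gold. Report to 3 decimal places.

Break-even investment rate: n + δ = 0.015 + 0.11 = 0.125.
At the golden rule the marginal product of capital equals n+δ: 0.25·k^(0.25−1) = 0.125. Solving, k_gold = (0.25/0.125)^(1/0.75) ≈ 2.5198.
y_gold = 2.5198^0.25 ≈ 1.2599.
c_gold = y_gold − (n+δ)·k_gold = 1.2599 − 0.125·2.5198 ≈ 0.9449.

c_gold ≈ 0.945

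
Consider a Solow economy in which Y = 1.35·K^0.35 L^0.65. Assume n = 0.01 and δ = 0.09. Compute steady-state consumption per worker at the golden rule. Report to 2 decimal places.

c_gold ≈ 2.02

The effective depreciation rate is n + δ = 0.01 + 0.09 = 0.1.
Maximizing c = f(k) − (n+δ)·k gives f'(k) = n+δ, i.e. 0.35·1.35·k^(0.35−1) = 0.1, so k_gold = (0.35·1.35/0.1)^(1/0.65) ≈ 10.9029.
y_gold = 1.35·10.9029^0.35 ≈ 3.1151.
c_gold = y_gold − (n+δ)·k_gold = 3.1151 − 0.1·10.9029 ≈ 2.0248.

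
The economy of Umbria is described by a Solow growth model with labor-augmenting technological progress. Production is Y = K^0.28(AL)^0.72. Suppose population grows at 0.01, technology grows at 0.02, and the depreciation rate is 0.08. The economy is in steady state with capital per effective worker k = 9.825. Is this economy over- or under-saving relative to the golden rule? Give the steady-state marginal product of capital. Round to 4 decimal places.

over-saving; MPK ≈ 0.0540

n + g + δ = 0.01 + 0.02 + 0.08 = 0.11.
MPK = 0.28·k^(0.28−1) = 0.28·9.825^(-0.72) ≈ 0.0540.
MPK < 0.11, so the economy is dynamically inefficient (over-saving).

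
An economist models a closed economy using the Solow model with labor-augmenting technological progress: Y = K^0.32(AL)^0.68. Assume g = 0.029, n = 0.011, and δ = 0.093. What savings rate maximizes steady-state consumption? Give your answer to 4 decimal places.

n + g + δ = 0.011 + 0.029 + 0.093 = 0.133.
At the golden rule MPK = n+g+δ, and in any Cobb-Douglas steady state s = (n+g+δ)·k/y = MPK·k/y = capital's share 0.32.

s_gold = 0.3200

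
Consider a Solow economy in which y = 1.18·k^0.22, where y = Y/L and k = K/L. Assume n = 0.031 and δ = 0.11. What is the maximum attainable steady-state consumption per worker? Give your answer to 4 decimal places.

c_gold ≈ 1.0933

The effective depreciation rate is n + δ = 0.031 + 0.11 = 0.141.
Maximizing c = f(k) − (n+δ)·k gives f'(k) = n+δ, i.e. 0.22·1.18·k^(0.22−1) = 0.141, so k_gold = (0.22·1.18/0.141)^(1/0.78) ≈ 2.1870.
y_gold = 1.18·2.1870^0.22 ≈ 1.4017.
c_gold = y_gold − (n+δ)·k_gold = 1.4017 − 0.141·2.1870 ≈ 1.0933.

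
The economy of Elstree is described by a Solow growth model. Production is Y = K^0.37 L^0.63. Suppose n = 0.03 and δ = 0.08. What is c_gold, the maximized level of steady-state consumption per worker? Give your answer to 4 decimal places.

c_gold ≈ 1.2845

Capital per worker breaks even when investment replaces (n + δ)·k; here n + δ = 0.11.
Maximizing c = f(k) − (n+δ)·k gives f'(k) = n+δ, i.e. 0.37·k^(0.37−1) = 0.11, so k_gold = (0.37/0.11)^(1/0.63) ≈ 6.8581.
y_gold = 6.8581^0.37 ≈ 2.0389.
c_gold = y_gold − (n+δ)·k_gold = 2.0389 − 0.11·6.8581 ≈ 1.2845.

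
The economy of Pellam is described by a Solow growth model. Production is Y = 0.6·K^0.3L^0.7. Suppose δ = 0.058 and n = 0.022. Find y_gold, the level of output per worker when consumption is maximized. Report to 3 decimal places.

The effective depreciation rate is n + δ = 0.022 + 0.058 = 0.08.
Setting f'(k) = n+δ gives 0.3·0.6·k^(0.3−1) = 0.08, hence k_gold = (0.3·0.6/0.08)^(1/0.7) ≈ 3.1851.
Output: y_gold = 0.6·k_gold^0.3 = 0.6·3.1851^0.3 ≈ 0.8493.

y_gold ≈ 0.849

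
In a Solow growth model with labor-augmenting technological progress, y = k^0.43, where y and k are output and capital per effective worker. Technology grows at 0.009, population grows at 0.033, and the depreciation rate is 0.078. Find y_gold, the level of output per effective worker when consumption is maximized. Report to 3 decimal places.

Capital per effective worker breaks even when investment replaces (n + g + δ)·k; here n + g + δ = 0.12.
At the golden rule the marginal product of capital equals n+g+δ: 0.43·k^(0.43−1) = 0.12. Solving, k_gold = (0.43/0.12)^(1/0.57) ≈ 9.3850.
Output: y_gold = k_gold^0.43 = 9.3850^0.43 ≈ 2.6191.

y_gold ≈ 2.619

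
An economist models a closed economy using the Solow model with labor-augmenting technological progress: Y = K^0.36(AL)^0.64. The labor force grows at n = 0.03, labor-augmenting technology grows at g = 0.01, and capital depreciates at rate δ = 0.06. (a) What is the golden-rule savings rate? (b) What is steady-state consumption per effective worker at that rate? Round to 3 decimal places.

(a) s_gold = 0.360; (b) c_gold ≈ 1.316

Break-even investment rate: n + g + δ = 0.03 + 0.01 + 0.06 = 0.1.
For Cobb-Douglas, s_gold equals capital's share: s_gold = 0.36.
At the golden rule the marginal product of capital equals n+g+δ: 0.36·k^(0.36−1) = 0.1. Solving, k_gold = (0.36/0.1)^(1/0.64) ≈ 7.3998.
y_gold = 7.3998^0.36 ≈ 2.0555; c_gold = (1−0.36)·y_gold ≈ 1.3155.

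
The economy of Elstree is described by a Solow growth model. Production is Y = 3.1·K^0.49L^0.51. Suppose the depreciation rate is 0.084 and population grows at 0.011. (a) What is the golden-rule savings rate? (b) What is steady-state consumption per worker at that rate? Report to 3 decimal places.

(a) s_gold = 0.490; (b) c_gold ≈ 22.675

Break-even investment rate: n + δ = 0.011 + 0.084 = 0.095.
For Cobb-Douglas, s_gold equals capital's share: s_gold = 0.49.
Setting f'(k) = n+δ gives 0.49·3.1·k^(0.49−1) = 0.095, hence k_gold = (0.49·3.1/0.095)^(1/0.51) ≈ 229.3291.
y_gold = 3.1·229.3291^0.49 ≈ 44.4618; c_gold = (1−0.49)·y_gold ≈ 22.6755.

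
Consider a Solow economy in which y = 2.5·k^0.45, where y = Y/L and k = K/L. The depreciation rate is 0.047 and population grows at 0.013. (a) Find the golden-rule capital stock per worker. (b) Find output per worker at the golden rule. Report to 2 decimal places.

(a) k_gold ≈ 206.32; (b) y_gold ≈ 27.51

The effective depreciation rate is n + δ = 0.013 + 0.047 = 0.06.
Golden rule sets MPK = n+δ: 0.45·2.5·k^(0.45−1) = 0.06, so k_gold = (0.45·2.5/0.06)^(1/0.55) ≈ 206.3231.
y_gold = 2.5·206.3231^0.45 ≈ 27.5097.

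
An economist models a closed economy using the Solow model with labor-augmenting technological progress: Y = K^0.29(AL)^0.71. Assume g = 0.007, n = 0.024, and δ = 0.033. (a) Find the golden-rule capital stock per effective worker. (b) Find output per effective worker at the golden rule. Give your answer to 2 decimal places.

The effective depreciation rate is n + g + δ = 0.024 + 0.007 + 0.033 = 0.064.
At the golden rule the marginal product of capital equals n+g+δ: 0.29·k^(0.29−1) = 0.064. Solving, k_gold = (0.29/0.064)^(1/0.71) ≈ 8.3994.
y_gold = 8.3994^0.29 ≈ 1.8537.

(a) k_gold ≈ 8.40; (b) y_gold ≈ 1.85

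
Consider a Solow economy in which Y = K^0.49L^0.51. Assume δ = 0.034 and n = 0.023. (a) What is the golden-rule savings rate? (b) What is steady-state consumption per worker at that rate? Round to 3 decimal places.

(a) s_gold = 0.490; (b) c_gold ≈ 4.030

n + δ = 0.023 + 0.034 = 0.057.
For Cobb-Douglas, s_gold equals capital's share: s_gold = 0.49.
At the golden rule the marginal product of capital equals n+δ: 0.49·k^(0.49−1) = 0.057. Solving, k_gold = (0.49/0.057)^(1/0.51) ≈ 67.9207.
y_gold = 67.9207^0.49 ≈ 7.9010; c_gold = (1−0.49)·y_gold ≈ 4.0295.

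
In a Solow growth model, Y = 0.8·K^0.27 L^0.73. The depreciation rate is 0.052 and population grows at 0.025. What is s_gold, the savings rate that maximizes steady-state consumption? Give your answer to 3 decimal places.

n + δ = 0.025 + 0.052 = 0.077.
At the golden rule MPK = n+δ, and in any Cobb-Douglas steady state s = (n+δ)·k/y = MPK·k/y = capital's share 0.27.

s_gold = 0.270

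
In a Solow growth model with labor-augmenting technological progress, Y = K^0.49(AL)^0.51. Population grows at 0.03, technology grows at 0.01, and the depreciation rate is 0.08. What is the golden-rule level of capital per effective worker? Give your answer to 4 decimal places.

k_gold ≈ 15.7786

n + g + δ = 0.03 + 0.01 + 0.08 = 0.12.
Maximizing c = f(k) − (n+g+δ)·k gives f'(k) = n+g+δ, i.e. 0.49·k^(0.49−1) = 0.12, so k_gold = (0.49/0.12)^(1/0.51) ≈ 15.7786.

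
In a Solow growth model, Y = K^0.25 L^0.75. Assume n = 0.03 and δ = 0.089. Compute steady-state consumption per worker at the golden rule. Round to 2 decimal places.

Capital per worker breaks even when investment replaces (n + δ)·k; here n + δ = 0.119.
Setting f'(k) = n+δ gives 0.25·k^(0.25−1) = 0.119, hence k_gold = (0.25/0.119)^(1/0.75) ≈ 2.6907.
y_gold = 2.6907^0.25 ≈ 1.2807.
c_gold = y_gold − (n+δ)·k_gold = 1.2807 − 0.119·2.6907 ≈ 0.9606.

c_gold ≈ 0.96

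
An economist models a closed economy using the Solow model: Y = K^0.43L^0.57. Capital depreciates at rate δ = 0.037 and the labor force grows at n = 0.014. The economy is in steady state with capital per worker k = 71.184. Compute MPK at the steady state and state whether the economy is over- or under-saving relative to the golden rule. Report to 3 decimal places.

Capital per worker breaks even when investment replaces (n + δ)·k; here n + δ = 0.051.
MPK = 0.43·k^(0.43−1) = 0.43·71.184^(-0.57) ≈ 0.0378.
MPK < 0.051, so the economy is dynamically inefficient (over-saving).

over-saving; MPK ≈ 0.038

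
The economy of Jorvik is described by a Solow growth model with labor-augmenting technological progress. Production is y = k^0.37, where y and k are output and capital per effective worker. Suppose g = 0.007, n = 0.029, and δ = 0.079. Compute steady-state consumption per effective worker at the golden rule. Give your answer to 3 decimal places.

c_gold ≈ 1.251

n + g + δ = 0.029 + 0.007 + 0.079 = 0.115.
Golden rule sets MPK = n+g+δ: 0.37·k^(0.37−1) = 0.115, so k_gold = (0.37/0.115)^(1/0.63) ≈ 6.3909.
y_gold = 6.3909^0.37 ≈ 1.9864.
c_gold = y_gold − (n+g+δ)·k_gold = 1.9864 − 0.115·6.3909 ≈ 1.2514.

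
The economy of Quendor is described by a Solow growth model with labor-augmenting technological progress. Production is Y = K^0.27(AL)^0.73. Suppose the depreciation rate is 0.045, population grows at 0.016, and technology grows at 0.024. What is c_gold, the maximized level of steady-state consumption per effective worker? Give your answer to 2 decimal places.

c_gold ≈ 1.12

The effective depreciation rate is n + g + δ = 0.016 + 0.024 + 0.045 = 0.085.
Setting f'(k) = n+g+δ gives 0.27·k^(0.27−1) = 0.085, hence k_gold = (0.27/0.085)^(1/0.73) ≈ 4.8707.
y_gold = 4.8707^0.27 ≈ 1.5334.
c_gold = y_gold − (n+g+δ)·k_gold = 1.5334 − 0.085·4.8707 ≈ 1.1194.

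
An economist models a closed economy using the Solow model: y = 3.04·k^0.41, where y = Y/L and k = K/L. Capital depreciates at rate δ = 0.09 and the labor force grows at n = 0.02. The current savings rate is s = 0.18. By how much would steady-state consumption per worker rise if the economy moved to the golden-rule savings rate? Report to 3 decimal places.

n + δ = 0.02 + 0.09 = 0.11.
Current steady state (s = 0.18): k* = (0.18·3.04/0.11)^(1/0.59) ≈ 15.1683, y* = 3.04·15.1683^0.41 ≈ 9.2695, c* = (1−0.18)·9.2695 ≈ 7.6010.
Setting f'(k) = n+δ gives 0.41·3.04·k^(0.41−1) = 0.11, hence k_gold = (0.41·3.04/0.11)^(1/0.59) ≈ 61.2194.
y_gold = 3.04·61.2194^0.41 ≈ 16.4247, c_gold = y_gold − 0.11·k_gold ≈ 9.6906.
Gain: Δc = 9.6906 − 7.6010 ≈ 2.0896.

Δc ≈ 2.090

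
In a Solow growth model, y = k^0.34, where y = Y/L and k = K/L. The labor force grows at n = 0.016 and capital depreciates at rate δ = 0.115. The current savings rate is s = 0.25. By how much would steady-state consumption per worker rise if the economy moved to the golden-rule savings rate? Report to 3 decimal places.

Break-even investment rate: n + δ = 0.016 + 0.115 = 0.131.
Current steady state (s = 0.25): k* = (0.25/0.131)^(1/0.66) ≈ 2.6623, y* = 2.6623^0.34 ≈ 1.3950, c* = (1−0.25)·1.3950 ≈ 1.0463.
Golden rule sets MPK = n+δ: 0.34·k^(0.34−1) = 0.131, so k_gold = (0.34/0.131)^(1/0.66) ≈ 4.2422.
y_gold = 4.2422^0.34 ≈ 1.6345, c_gold = y_gold − 0.131·k_gold ≈ 1.0788.
Gain: Δc = 1.0788 − 1.0463 ≈ 0.0325.

Δc ≈ 0.032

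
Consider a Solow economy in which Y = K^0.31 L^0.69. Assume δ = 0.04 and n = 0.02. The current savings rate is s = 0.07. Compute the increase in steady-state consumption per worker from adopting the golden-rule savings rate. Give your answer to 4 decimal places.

Capital per worker breaks even when investment replaces (n + δ)·k; here n + δ = 0.06.
Current steady state (s = 0.07): k* = (0.07/0.06)^(1/0.69) ≈ 1.2503, y* = 1.2503^0.31 ≈ 1.0717, c* = (1−0.07)·1.0717 ≈ 0.9967.
Maximizing c = f(k) − (n+δ)·k gives f'(k) = n+δ, i.e. 0.31·k^(0.31−1) = 0.06, so k_gold = (0.31/0.06)^(1/0.69) ≈ 10.8053.
y_gold = 10.8053^0.31 ≈ 2.0914, c_gold = y_gold − 0.06·k_gold ≈ 1.4430.
Gain: Δc = 1.4430 − 0.9967 ≈ 0.4463.

Δc ≈ 0.4463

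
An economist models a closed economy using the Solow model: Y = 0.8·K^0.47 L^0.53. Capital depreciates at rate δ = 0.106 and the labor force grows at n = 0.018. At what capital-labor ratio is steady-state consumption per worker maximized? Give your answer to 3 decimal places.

k_gold ≈ 8.109

Break-even investment rate: n + δ = 0.018 + 0.106 = 0.124.
Maximizing c = f(k) − (n+δ)·k gives f'(k) = n+δ, i.e. 0.47·0.8·k^(0.47−1) = 0.124, so k_gold = (0.47·0.8/0.124)^(1/0.53) ≈ 8.1095.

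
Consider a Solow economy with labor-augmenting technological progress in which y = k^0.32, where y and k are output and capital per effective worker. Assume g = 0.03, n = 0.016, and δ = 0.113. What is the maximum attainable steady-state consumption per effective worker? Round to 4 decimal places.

c_gold ≈ 0.9450

Break-even investment rate: n + g + δ = 0.016 + 0.03 + 0.113 = 0.159.
At the golden rule the marginal product of capital equals n+g+δ: 0.32·k^(0.32−1) = 0.159. Solving, k_gold = (0.32/0.159)^(1/0.68) ≈ 2.7970.
y_gold = 2.7970^0.32 ≈ 1.3898.
c_gold = y_gold − (n+g+δ)·k_gold = 1.3898 − 0.159·2.7970 ≈ 0.9450.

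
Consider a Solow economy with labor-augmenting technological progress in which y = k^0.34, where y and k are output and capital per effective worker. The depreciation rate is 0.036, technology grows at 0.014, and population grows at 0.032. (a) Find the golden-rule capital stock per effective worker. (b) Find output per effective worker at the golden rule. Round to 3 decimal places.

(a) k_gold ≈ 8.627; (b) y_gold ≈ 2.081

Break-even investment rate: n + g + δ = 0.032 + 0.014 + 0.036 = 0.082.
Golden rule sets MPK = n+g+δ: 0.34·k^(0.34−1) = 0.082, so k_gold = (0.34/0.082)^(1/0.66) ≈ 8.6269.
y_gold = 8.6269^0.34 ≈ 2.0806.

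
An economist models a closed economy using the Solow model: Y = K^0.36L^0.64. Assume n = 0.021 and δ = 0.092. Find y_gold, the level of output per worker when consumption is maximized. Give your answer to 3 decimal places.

y_gold ≈ 1.919

The effective depreciation rate is n + δ = 0.021 + 0.092 = 0.113.
Maximizing c = f(k) − (n+δ)·k gives f'(k) = n+δ, i.e. 0.36·k^(0.36−1) = 0.113, so k_gold = (0.36/0.113)^(1/0.64) ≈ 6.1135.
Output: y_gold = k_gold^0.36 = 6.1135^0.36 ≈ 1.9189.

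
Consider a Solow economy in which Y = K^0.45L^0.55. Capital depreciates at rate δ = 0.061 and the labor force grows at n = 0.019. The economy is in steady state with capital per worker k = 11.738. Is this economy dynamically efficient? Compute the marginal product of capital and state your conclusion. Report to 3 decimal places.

dynamically efficient; MPK ≈ 0.116

The effective depreciation rate is n + δ = 0.019 + 0.061 = 0.08.
MPK = 0.45·k^(0.45−1) = 0.45·11.738^(-0.55) ≈ 0.1161.
MPK > 0.08, so the economy is dynamically efficient (under-saving).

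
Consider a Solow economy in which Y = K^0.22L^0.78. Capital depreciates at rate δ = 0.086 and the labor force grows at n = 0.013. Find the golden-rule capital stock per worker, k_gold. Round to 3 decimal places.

k_gold ≈ 2.784

n + δ = 0.013 + 0.086 = 0.099.
Golden rule sets MPK = n+δ: 0.22·k^(0.22−1) = 0.099, so k_gold = (0.22/0.099)^(1/0.78) ≈ 2.7836.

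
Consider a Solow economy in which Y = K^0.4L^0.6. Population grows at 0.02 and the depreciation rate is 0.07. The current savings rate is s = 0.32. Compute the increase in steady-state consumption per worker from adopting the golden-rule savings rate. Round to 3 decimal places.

The effective depreciation rate is n + δ = 0.02 + 0.07 = 0.09.
Current steady state (s = 0.32): k* = (0.32/0.09)^(1/0.6) ≈ 8.2828, y* = 8.2828^0.4 ≈ 2.3295, c* = (1−0.32)·2.3295 ≈ 1.5841.
Golden rule sets MPK = n+δ: 0.4·k^(0.4−1) = 0.09, so k_gold = (0.4/0.09)^(1/0.6) ≈ 12.0142.
y_gold = 12.0142^0.4 ≈ 2.7032, c_gold = y_gold − 0.09·k_gold ≈ 1.6219.
Gain: Δc = 1.6219 − 1.5841 ≈ 0.0378.

Δc ≈ 0.038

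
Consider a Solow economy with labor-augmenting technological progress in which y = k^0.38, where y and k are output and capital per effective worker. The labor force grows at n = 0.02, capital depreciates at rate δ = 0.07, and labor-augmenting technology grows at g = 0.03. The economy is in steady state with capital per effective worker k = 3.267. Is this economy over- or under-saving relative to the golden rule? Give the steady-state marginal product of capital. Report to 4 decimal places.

under-saving; MPK ≈ 0.1824

The effective depreciation rate is n + g + δ = 0.02 + 0.03 + 0.07 = 0.12.
MPK = 0.38·k^(0.38−1) = 0.38·3.267^(-0.62) ≈ 0.1824.
MPK > 0.12, so the economy is dynamically efficient (under-saving).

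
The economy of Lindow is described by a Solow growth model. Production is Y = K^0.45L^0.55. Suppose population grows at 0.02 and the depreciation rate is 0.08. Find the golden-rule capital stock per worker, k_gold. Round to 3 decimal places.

k_gold ≈ 15.405

The effective depreciation rate is n + δ = 0.02 + 0.08 = 0.1.
Setting f'(k) = n+δ gives 0.45·k^(0.45−1) = 0.1, hence k_gold = (0.45/0.1)^(1/0.55) ≈ 15.4049.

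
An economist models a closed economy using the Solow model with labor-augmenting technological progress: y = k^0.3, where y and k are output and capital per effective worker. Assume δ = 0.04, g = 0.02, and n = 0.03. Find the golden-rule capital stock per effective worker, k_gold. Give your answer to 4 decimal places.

k_gold ≈ 5.5843

Break-even investment rate: n + g + δ = 0.03 + 0.02 + 0.04 = 0.09.
Setting f'(k) = n+g+δ gives 0.3·k^(0.3−1) = 0.09, hence k_gold = (0.3/0.09)^(1/0.7) ≈ 5.5843.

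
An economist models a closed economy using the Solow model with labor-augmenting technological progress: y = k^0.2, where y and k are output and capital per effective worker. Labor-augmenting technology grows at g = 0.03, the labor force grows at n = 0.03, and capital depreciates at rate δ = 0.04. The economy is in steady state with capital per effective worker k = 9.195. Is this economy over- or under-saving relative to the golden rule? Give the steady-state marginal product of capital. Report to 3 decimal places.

n + g + δ = 0.03 + 0.03 + 0.04 = 0.1.
MPK = 0.2·k^(0.2−1) = 0.2·9.195^(-0.8) ≈ 0.0339.
MPK < 0.1, so the economy is dynamically inefficient (over-saving).

over-saving; MPK ≈ 0.034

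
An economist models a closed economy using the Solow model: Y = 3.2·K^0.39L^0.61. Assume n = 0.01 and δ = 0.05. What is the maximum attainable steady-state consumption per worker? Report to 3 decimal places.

n + δ = 0.01 + 0.05 = 0.06.
Golden rule sets MPK = n+δ: 0.39·3.2·k^(0.39−1) = 0.06, so k_gold = (0.39·3.2/0.06)^(1/0.61) ≈ 144.7970.
y_gold = 3.2·144.7970^0.39 ≈ 22.2765.
c_gold = y_gold − (n+δ)·k_gold = 22.2765 − 0.06·144.7970 ≈ 13.5886.

c_gold ≈ 13.589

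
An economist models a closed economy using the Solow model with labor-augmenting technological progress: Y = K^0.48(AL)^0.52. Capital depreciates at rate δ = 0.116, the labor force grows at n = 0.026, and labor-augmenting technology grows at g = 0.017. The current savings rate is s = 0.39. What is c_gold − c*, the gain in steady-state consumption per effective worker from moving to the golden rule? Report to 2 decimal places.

Capital per effective worker breaks even when investment replaces (n + g + δ)·k; here n + g + δ = 0.159.
Current steady state (s = 0.39): k* = (0.39/0.159)^(1/0.52) ≈ 5.6151, y* = 5.6151^0.48 ≈ 2.2892, c* = (1−0.39)·2.2892 ≈ 1.3964.
Maximizing c = f(k) − (n+g+δ)·k gives f'(k) = n+g+δ, i.e. 0.48·k^(0.48−1) = 0.159, so k_gold = (0.48/0.159)^(1/0.52) ≈ 8.3710.
y_gold = 8.3710^0.48 ≈ 2.7729, c_gold = y_gold − 0.159·k_gold ≈ 1.4419.
Gain: Δc = 1.4419 − 1.3964 ≈ 0.0455.

Δc ≈ 0.05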